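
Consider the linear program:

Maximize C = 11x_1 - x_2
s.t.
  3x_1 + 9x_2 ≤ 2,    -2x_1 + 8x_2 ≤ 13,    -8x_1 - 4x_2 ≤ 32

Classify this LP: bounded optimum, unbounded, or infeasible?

unbounded

From the feasible point (-101/42, 43/42), moving in the direction (9, -3) keeps every constraint satisfied while C increases without bound.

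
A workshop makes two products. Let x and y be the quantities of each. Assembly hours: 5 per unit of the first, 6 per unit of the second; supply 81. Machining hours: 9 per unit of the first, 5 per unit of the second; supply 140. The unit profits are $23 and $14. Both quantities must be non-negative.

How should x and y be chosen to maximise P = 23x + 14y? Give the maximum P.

x = 15, y = 1, maximum P = 359

Corner points and P = 23x + 14y:
  (0, 0) → P = 0
  (0, 27/2) → P = 189
  (140/9, 0) → P = 3220/9
  (15, 1) → P = 359

The binding constraints are 5x + 6y = 81 and 9x + 5y = 140.
Solving simultaneously gives x = 15, y = 1.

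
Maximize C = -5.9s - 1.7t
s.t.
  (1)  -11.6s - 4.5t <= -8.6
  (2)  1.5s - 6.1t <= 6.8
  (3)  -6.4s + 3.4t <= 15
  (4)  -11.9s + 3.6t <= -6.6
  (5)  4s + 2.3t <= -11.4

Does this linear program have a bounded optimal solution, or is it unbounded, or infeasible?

The boundaries -11.6s - 4.5t = -8.6 and 1.5s - 6.1t = 6.8 meet at (8306/7751, -6598/7751), but that point violates 4s + 2.3t ≤ -11.4. Every candidate vertex is excluded by some other constraint, so the feasible region is empty.

infeasible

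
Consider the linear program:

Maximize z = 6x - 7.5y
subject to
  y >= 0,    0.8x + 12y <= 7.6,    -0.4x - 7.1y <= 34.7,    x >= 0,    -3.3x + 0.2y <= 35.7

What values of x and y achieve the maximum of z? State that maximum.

x = 9.5, y = 0, maximum z = 57

At the optimal vertex, y = 0 and 0.8x + 12y = 7.6.
Solving simultaneously gives x = 19/2, y = 0.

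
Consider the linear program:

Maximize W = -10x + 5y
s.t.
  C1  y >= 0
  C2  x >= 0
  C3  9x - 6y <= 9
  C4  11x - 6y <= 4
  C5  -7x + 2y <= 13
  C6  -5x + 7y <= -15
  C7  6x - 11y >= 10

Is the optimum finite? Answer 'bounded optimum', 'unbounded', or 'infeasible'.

infeasible

The boundaries -5x + 7y = -15 and 6x - 11y = 10 meet at (95/13, 40/13), but that point violates 9x - 6y ≤ 9. Every candidate vertex is excluded by some other constraint, so the feasible region is empty.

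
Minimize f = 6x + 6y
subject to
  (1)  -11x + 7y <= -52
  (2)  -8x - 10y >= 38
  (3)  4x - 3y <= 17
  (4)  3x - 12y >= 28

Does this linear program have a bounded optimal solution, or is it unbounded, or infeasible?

The boundaries -11x + 7y = -52 and -8x - 10y = 38 meet at (127/83, -417/83), but that point violates 4x - 3y ≤ 17. Every candidate vertex is excluded by some other constraint, so the feasible region is empty.

infeasible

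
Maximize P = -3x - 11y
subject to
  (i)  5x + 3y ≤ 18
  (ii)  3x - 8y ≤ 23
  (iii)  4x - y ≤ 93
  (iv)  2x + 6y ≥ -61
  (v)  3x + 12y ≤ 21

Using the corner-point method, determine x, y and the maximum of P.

x = -175/17, y = -229/34, maximum P = 3569/34

The optimum lies where 3x - 8y = 23 and 2x + 6y = -61.
Solving simultaneously gives x = -175/17, y = -229/34.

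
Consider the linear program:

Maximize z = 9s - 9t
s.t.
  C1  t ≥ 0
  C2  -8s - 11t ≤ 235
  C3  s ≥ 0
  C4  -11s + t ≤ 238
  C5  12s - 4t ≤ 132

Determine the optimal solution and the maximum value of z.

s = 11, t = 0, maximum z = 99

Extreme points and z = 9s - 9t:
  (0, 0) → z = 0
  (11, 0) → z = 99
  (0, 238) → z = -2142
The feasible region is unbounded (it extends along (1, 11), (1, 3)), but z strictly decreases along every unbounded feasible direction, so there is no improving ray and the maximum is attained at a vertex.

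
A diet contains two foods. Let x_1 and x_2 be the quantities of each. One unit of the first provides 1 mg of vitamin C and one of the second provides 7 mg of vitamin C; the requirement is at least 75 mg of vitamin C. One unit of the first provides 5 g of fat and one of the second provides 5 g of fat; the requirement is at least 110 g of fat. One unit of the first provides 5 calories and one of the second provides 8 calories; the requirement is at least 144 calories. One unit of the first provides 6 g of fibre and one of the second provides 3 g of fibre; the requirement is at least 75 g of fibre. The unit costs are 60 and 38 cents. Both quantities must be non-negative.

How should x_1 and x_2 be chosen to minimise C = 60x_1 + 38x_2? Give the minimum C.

x_1 = 3, x_2 = 19, minimum C = 902

Vertices and C = 60x_1 + 38x_2:
  (0, 25) → C = 950
  (75, 0) → C = 4500
  (136/9, 77/9) → C = 11086/9
  (32/3, 34/3) → C = 3212/3
  (3, 19) → C = 902
The feasible region is unbounded (it extends along (0, 1), (1, 0)), but C strictly increases along every unbounded feasible direction, so there is no improving ray and the minimum is attained at a vertex.

The optimum lies where 5x_1 + 5x_2 = 110 and 6x_1 + 3x_2 = 75.
Solving simultaneously gives x_1 = 3, x_2 = 19.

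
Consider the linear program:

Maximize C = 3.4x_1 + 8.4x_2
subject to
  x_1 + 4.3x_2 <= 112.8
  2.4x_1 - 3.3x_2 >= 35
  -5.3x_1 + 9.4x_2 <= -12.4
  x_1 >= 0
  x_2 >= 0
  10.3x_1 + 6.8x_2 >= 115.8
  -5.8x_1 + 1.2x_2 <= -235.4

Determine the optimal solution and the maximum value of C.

x_1 = 112.8, x_2 = 0, maximum C = 383.52

Feasible corners and C = 3.4x_1 + 8.4x_2:
  (564/5, 0) → C = 9588/25
  (57379/1307, 20942/1307) → C = 1855007/6535
  (1177/29, 0) → C = 20009/145

At the optimal vertex, x_1 + 4.3x_2 = 112.8 and x_2 = 0.
Solving simultaneously gives x_1 = 564/5, x_2 = 0.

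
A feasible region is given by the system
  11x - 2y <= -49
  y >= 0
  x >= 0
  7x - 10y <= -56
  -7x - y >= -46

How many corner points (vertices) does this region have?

3

Of the 10 pairwise boundary intersections, those satisfying every inequality are:
  (0, 49/2)
  (43/25, 849/25)
  (0, 46)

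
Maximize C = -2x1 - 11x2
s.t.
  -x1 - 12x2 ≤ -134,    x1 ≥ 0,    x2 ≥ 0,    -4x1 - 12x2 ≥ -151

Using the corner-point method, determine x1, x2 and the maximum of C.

Extreme points and C = -2x1 - 11x2:
  (0, 67/6) → C = -737/6
  (17/3, 385/36) → C = -4643/36
  (0, 151/12) → C = -1661/12

The optimum lies where -x1 - 12x2 = -134 and x1 = 0.
Solving simultaneously gives x1 = 0, x2 = 67/6.

x1 = 0, x2 = 67/6, maximum C = -737/6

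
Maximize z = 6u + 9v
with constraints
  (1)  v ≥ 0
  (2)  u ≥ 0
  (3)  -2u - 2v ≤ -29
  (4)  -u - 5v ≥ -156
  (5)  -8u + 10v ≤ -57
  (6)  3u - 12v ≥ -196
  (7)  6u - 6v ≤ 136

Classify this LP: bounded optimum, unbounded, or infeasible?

Vertices and z = 6u + 9v:
  (29/2, 0) → z = 87
  (68/3, 0) → z = 136
  (101/9, 59/18) → z = 581/6
  (369/10, 1191/50) → z = 21789/50
  (404/9, 200/9) → z = 1408/3
The feasible region has finitely many vertices and no improving ray; the maximum is 1408/3 at (404/9, 200/9).

bounded optimum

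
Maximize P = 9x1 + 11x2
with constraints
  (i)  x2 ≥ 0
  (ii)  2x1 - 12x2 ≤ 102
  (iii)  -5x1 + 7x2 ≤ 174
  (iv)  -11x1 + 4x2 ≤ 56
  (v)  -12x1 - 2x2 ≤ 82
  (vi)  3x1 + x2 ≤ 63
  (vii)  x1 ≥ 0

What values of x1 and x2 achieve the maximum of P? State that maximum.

x1 = 267/26, x2 = 837/26, maximum P = 5805/13

Corner points and P = 9x1 + 11x2:
  (21, 0) → P = 189
  (0, 0) → P = 0
  (16/3, 86/3) → P = 1090/3
  (267/26, 837/26) → P = 5805/13
  (0, 14) → P = 154

The binding constraints are -5x1 + 7x2 = 174 and 3x1 + x2 = 63.
Solving simultaneously gives x1 = 267/26, x2 = 837/26.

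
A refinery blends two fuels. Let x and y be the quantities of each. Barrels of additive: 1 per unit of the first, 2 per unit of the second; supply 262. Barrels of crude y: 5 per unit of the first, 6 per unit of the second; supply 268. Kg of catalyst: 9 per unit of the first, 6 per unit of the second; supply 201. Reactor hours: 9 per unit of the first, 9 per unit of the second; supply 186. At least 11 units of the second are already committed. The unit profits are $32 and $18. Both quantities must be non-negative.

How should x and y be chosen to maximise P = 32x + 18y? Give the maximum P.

x = 29/3, y = 11, maximum P = 1522/3

Corner points and P = 32x + 18y:
  (0, 62/3) → P = 372
  (0, 11) → P = 198
  (29/3, 11) → P = 1522/3

The optimum lies where 9x + 9y = 186 and y = 11.
Solving simultaneously gives x = 29/3, y = 11.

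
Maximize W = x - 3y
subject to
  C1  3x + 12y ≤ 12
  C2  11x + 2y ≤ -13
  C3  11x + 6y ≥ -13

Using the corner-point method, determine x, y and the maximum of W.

x = -13/11, y = 0, maximum W = -13/11

Vertices and W = x - 3y:
  (-10/7, 19/14) → W = -11/2
  (-2, 3/2) → W = -13/2
  (-13/11, 0) → W = -13/11

The binding constraints are 11x + 2y = -13 and 11x + 6y = -13.
Solving simultaneously gives x = -13/11, y = 0.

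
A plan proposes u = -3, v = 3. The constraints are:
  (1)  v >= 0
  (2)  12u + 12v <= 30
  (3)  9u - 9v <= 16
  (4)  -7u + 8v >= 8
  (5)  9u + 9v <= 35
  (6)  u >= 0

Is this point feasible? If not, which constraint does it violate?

Constraint (6): u = -3, which is not ≥ 0. All other constraints are satisfied.

not feasible — violates (6)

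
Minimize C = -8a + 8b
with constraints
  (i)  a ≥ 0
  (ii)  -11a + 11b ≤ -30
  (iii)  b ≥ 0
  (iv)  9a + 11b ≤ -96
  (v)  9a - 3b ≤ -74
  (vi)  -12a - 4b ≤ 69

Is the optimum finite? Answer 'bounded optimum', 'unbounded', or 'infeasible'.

The boundaries 9a - 3b = -74 and -12a - 4b = 69 meet at (-503/72, 89/24), but that point violates a ≥ 0. Every candidate vertex is excluded by some other constraint, so the feasible region is empty.

infeasible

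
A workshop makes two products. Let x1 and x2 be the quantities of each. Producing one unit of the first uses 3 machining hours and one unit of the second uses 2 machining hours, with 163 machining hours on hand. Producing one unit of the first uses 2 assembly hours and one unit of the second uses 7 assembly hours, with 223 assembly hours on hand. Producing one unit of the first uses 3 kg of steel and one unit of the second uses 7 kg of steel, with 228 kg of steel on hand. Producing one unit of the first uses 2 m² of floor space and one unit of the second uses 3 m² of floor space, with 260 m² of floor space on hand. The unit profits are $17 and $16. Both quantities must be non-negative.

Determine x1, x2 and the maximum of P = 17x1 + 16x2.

x1 = 137/3, x2 = 13, maximum P = 2953/3

Corner points and P = 17x1 + 16x2:
  (0, 0) → P = 0
  (0, 223/7) → P = 3568/7
  (163/3, 0) → P = 2771/3
  (137/3, 13) → P = 2953/3
  (5, 213/7) → P = 4003/7

At the optimal vertex, 3x1 + 2x2 = 163 and 3x1 + 7x2 = 228.
Solving simultaneously gives x1 = 137/3, x2 = 13.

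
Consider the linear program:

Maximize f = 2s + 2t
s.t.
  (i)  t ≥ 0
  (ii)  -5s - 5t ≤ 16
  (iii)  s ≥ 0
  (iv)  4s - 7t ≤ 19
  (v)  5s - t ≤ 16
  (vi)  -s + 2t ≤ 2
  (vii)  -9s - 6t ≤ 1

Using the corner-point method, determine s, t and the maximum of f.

s = 34/9, t = 26/9, maximum f = 40/3

Corner points and f = 2s + 2t:
  (0, 0) → f = 0
  (16/5, 0) → f = 32/5
  (0, 1) → f = 2
  (34/9, 26/9) → f = 40/3

The optimum lies where 5s - t = 16 and -s + 2t = 2.
Solving simultaneously gives s = 34/9, t = 26/9.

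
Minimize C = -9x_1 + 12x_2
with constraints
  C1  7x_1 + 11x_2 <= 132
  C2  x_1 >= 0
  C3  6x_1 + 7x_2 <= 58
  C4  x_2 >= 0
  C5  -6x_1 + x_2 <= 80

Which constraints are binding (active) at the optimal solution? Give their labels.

Vertices and C = -9x_1 + 12x_2:
  (0, 58/7) → C = 696/7
  (0, 0) → C = 0
  (29/3, 0) → C = -87

The minimum is at (29/3, 0). Substituting into each constraint, equality holds for C3 and C4; the remaining constraints have slack.

C3 and C4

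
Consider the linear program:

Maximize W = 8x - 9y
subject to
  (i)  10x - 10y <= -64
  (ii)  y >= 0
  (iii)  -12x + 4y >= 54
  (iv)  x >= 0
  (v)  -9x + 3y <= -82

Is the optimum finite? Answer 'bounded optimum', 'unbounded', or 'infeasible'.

Constraints -12x + 4y ≥ 54 and -9x + 3y ≤ -82 have parallel boundaries but demand opposite sides — no point can satisfy both, so the region is empty.

infeasible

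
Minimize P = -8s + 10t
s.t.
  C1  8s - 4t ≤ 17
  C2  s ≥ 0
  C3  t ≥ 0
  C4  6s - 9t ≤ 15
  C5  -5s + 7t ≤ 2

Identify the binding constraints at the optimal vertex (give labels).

Vertices and P = -8s + 10t:
  (17/8, 0) → P = -17
  (127/36, 101/36) → P = -1/6
  (0, 0) → P = 0
  (0, 2/7) → P = 20/7

The minimum is at (17/8, 0). Substituting into each constraint, equality holds for C1 and C3; the remaining constraints have slack.

C1 and C3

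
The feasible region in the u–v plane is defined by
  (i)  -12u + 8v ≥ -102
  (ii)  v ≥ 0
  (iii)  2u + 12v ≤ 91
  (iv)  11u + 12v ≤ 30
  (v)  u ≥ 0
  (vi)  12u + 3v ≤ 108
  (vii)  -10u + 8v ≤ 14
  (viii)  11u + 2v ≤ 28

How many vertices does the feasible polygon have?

Intersecting each pair of boundary lines and keeping only the points that satisfy every inequality leaves:
  (0, 0)
  (28/11, 0)
  (9/26, 227/104)
  (138/55, 1/5)
  (0, 7/4)

5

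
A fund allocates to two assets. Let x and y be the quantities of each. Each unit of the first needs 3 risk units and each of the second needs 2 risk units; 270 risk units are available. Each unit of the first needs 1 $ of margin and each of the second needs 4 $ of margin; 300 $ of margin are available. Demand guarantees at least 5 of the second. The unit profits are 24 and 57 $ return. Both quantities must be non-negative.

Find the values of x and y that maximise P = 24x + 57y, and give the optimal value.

Feasible corners and P = 24x + 57y:
  (0, 75) → P = 4275
  (0, 5) → P = 285
  (48, 63) → P = 4743
  (260/3, 5) → P = 2365

The binding constraints are 3x + 2y = 270 and x + 4y = 300.
Solving simultaneously gives x = 48, y = 63.

x = 48, y = 63, maximum P = 4743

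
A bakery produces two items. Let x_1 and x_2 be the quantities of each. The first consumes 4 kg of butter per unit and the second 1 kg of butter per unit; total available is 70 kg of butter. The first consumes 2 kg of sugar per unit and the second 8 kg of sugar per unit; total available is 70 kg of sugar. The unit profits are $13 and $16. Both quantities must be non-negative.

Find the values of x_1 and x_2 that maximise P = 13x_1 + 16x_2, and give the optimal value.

x_1 = 49/3, x_2 = 14/3, maximum P = 287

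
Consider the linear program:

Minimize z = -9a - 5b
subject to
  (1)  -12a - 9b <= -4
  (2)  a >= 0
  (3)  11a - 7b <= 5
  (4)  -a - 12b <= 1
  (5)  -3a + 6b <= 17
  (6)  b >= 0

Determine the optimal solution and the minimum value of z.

a = 149/45, b = 202/45, minimum z = -2351/45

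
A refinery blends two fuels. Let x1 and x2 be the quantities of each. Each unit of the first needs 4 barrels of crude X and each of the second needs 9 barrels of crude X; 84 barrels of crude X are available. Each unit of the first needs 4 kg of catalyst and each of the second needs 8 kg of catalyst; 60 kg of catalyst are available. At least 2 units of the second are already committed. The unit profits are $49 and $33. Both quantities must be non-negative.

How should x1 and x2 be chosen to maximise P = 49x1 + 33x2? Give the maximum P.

x1 = 11, x2 = 2, maximum P = 605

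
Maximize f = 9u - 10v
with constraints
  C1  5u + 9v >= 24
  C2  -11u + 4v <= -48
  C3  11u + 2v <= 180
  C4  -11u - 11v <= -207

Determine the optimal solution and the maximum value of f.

Vertices and f = 9u - 10v:
  (136/11, 22) → f = -1196/11
  (452/55, 53/5) → f = -1762/55
  (174/11, 3) → f = 1236/11

u = 174/11, v = 3, maximum f = 1236/11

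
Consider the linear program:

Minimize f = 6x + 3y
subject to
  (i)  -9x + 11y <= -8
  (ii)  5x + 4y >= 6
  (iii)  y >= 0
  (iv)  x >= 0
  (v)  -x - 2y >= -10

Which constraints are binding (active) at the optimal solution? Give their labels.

Vertices and f = 6x + 3y:
  (14/13, 2/13) → f = 90/13
  (126/29, 82/29) → f = 1002/29
  (6/5, 0) → f = 36/5
  (10, 0) → f = 60

The minimum is at (14/13, 2/13). Substituting into each constraint, equality holds for (i) and (ii); the remaining constraints have slack.

(i) and (ii)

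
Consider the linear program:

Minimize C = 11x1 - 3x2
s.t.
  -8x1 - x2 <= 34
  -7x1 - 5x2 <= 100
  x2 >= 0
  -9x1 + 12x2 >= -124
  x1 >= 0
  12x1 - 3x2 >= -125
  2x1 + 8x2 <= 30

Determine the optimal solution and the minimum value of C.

Extreme points and C = 11x1 - 3x2:
  (124/9, 0) → C = 1364/9
  (0, 0) → C = 0
  (169/12, 11/48) → C = 7403/48
  (0, 15/4) → C = -45/4

The optimum lies where x1 = 0 and 2x1 + 8x2 = 30.
Solving simultaneously gives x1 = 0, x2 = 15/4.

x1 = 0, x2 = 15/4, minimum C = -45/4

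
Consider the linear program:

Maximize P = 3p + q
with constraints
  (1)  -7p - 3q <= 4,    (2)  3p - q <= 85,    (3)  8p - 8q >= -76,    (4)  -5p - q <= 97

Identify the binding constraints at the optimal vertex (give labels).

Corner points and P = 3p + q:
  (251/16, -607/16) → P = 73/8
  (-13/4, 25/4) → P = -7/2
  (189/4, 227/4) → P = 397/2

The maximum is at (189/4, 227/4). Substituting into each constraint, equality holds for (2) and (3); the remaining constraints have slack.

(2) and (3)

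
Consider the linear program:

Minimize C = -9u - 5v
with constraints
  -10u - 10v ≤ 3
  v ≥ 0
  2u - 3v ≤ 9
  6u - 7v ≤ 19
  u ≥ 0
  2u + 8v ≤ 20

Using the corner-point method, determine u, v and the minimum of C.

u = 146/31, v = 41/31, minimum C = -49

Feasible corners and C = -9u - 5v:
  (19/6, 0) → C = -57/2
  (0, 0) → C = 0
  (146/31, 41/31) → C = -49
  (0, 5/2) → C = -25/2

The binding constraints are 6u - 7v = 19 and 2u + 8v = 20.
Solving simultaneously gives u = 146/31, v = 41/31.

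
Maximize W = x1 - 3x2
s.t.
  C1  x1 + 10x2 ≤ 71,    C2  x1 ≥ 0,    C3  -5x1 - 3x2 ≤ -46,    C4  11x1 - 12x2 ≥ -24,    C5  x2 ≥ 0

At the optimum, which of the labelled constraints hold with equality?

C1 and C5

Corner points and W = x1 - 3x2:
  (247/47, 309/47) → W = -680/47
  (71, 0) → W = 71
  (46/5, 0) → W = 46/5

The maximum is at (71, 0). Substituting into each constraint, equality holds for C1 and C5; the remaining constraints have slack.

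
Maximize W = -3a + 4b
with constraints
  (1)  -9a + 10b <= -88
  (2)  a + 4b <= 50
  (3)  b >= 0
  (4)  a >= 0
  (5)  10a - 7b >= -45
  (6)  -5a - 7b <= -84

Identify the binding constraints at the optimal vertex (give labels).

Corner points and W = -3a + 4b:
  (426/23, 181/23) → W = -554/23
  (1456/113, 316/113) → W = -3104/113
  (50, 0) → W = -150
  (84/5, 0) → W = -252/5

The maximum is at (426/23, 181/23). Substituting into each constraint, equality holds for (1) and (2); the remaining constraints have slack.

(1) and (2)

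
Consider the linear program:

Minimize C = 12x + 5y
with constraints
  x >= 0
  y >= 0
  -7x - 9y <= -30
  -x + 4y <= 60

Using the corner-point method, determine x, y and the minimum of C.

x = 0, y = 10/3, minimum C = 50/3

Vertices and C = 12x + 5y:
  (0, 10/3) → C = 50/3
  (0, 15) → C = 75
  (30/7, 0) → C = 360/7
The feasible region is unbounded (it extends along (4, 1), (1, 0)), but C strictly increases along every unbounded feasible direction, so there is no improving ray and the minimum is attained at a vertex.

The optimum lies where x = 0 and -7x - 9y = -30.
Solving simultaneously gives x = 0, y = 10/3.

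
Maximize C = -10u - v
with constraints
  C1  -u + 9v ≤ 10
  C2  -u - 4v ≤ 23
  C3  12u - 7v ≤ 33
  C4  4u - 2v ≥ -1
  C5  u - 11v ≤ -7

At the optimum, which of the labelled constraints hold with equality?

Feasible corners and C = -10u - v:
  (367/101, 153/101) → C = -3823/101
  (11/34, 39/34) → C = -149/34
  (412/125, 117/125) → C = -4237/125
  (1/14, 9/14) → C = -19/14

The maximum is at (1/14, 9/14). Substituting into each constraint, equality holds for C4 and C5; the remaining constraints have slack.

C4 and C5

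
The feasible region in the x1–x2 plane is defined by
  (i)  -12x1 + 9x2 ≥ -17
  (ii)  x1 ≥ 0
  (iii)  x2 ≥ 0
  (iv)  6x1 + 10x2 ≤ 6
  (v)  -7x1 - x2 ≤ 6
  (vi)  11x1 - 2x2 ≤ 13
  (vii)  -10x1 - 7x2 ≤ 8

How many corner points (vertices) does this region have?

3

The feasible vertices (each the meet of two boundaries and inside every other half-plane) are:
  (0, 0)
  (0, 3/5)
  (1, 0)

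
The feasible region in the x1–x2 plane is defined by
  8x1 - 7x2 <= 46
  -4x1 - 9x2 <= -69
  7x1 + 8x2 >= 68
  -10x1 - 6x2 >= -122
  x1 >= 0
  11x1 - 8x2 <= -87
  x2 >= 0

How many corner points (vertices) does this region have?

Of the 21 pairwise boundary intersections, those satisfying every inequality are:
  (0, 61/3)
  (227/73, 1106/73)
  (0, 87/8)

3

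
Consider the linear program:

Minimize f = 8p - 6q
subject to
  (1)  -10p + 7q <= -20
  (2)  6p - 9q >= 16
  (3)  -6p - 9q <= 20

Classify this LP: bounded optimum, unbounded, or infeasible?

Feasible corners and f = 8p - 6q:
  (17/12, -5/6) → f = 49/3
  (10/33, -80/33) → f = 560/33
The feasible region has finitely many vertices and no improving ray; the minimum is 49/3 at (17/12, -5/6).

bounded optimum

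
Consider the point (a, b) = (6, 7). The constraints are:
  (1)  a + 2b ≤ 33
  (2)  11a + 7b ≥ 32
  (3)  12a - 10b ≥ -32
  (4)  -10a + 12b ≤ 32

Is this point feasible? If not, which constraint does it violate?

feasible

(1): 20 ≤ 33 ✓
(2): 115 ≥ 32 ✓
(3): 2 ≥ -32 ✓
(4): 24 ≤ 32 ✓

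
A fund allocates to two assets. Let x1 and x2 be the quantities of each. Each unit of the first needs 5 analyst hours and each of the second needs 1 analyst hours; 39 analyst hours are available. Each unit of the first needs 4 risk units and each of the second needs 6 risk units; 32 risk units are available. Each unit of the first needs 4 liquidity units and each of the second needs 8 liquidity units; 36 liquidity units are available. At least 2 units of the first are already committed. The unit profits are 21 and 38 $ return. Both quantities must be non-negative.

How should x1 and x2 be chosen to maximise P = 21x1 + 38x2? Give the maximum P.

Corner points and P = 21x1 + 38x2:
  (39/5, 0) → P = 819/5
  (2, 0) → P = 42
  (101/13, 2/13) → P = 169
  (5, 2) → P = 181
  (2, 7/2) → P = 175

At the optimal vertex, 4x1 + 6x2 = 32 and 4x1 + 8x2 = 36.
Solving simultaneously gives x1 = 5, x2 = 2.

x1 = 5, x2 = 2, maximum P = 181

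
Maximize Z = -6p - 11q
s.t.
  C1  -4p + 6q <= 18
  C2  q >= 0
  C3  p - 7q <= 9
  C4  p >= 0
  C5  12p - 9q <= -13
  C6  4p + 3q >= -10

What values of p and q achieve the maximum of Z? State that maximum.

Corner points and Z = -6p - 11q:
  (0, 3) → Z = -33
  (7/3, 41/9) → Z = -577/9
  (0, 13/9) → Z = -143/9

The optimum lies where p = 0 and 12p - 9q = -13.
Solving simultaneously gives p = 0, q = 13/9.

p = 0, q = 13/9, maximum Z = -143/9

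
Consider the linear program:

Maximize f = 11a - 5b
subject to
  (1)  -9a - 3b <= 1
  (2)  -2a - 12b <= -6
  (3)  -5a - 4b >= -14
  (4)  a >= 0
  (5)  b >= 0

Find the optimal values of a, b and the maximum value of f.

a = 36/13, b = 1/26, maximum f = 787/26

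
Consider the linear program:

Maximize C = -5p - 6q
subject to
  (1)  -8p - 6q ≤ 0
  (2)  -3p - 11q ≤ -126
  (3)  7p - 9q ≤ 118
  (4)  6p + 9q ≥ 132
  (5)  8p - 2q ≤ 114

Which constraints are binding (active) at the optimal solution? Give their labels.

(1) and (4)

Vertices and C = -5p - 6q:
  (-22, 88/3) → C = -66
  (106/13, 120/13) → C = -1250/13
  (753/47, 333/47) → C = -5763/47
The feasible region is unbounded (it extends along (-3, 4), (1, 4)), but C strictly decreases along every unbounded feasible direction, so there is no improving ray and the maximum is attained at a vertex.

The maximum is at (-22, 88/3). Substituting into each constraint, equality holds for (1) and (4); the remaining constraints have slack.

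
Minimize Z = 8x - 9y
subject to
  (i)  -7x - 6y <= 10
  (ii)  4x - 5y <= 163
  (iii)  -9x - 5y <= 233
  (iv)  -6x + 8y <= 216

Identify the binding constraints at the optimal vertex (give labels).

Feasible corners and Z = 8x - 9y:
  (928/59, -1181/59) → Z = 18053/59
  (-344/23, 363/23) → Z = -6019/23
  (1192, 921) → Z = 1247

The minimum is at (-344/23, 363/23). Substituting into each constraint, equality holds for (i) and (iv); the remaining constraints have slack.

(i) and (iv)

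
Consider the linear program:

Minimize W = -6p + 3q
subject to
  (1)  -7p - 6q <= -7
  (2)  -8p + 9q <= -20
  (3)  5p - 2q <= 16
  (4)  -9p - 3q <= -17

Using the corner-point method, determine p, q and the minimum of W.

Feasible corners and W = -6p + 3q:
  (5/2, -7/4) → W = -81/4
  (27/11, -56/33) → W = -218/11
  (104/29, 28/29) → W = -540/29
  (71/35, -44/105) → W = -94/7

p = 5/2, q = -7/4, minimum W = -81/4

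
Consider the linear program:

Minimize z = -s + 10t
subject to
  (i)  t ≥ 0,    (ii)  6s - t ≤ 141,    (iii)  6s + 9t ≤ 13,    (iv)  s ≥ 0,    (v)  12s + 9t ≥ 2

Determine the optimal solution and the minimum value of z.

Vertices and z = -s + 10t:
  (13/6, 0) → z = -13/6
  (1/6, 0) → z = -1/6
  (0, 13/9) → z = 130/9
  (0, 2/9) → z = 20/9

s = 13/6, t = 0, minimum z = -13/6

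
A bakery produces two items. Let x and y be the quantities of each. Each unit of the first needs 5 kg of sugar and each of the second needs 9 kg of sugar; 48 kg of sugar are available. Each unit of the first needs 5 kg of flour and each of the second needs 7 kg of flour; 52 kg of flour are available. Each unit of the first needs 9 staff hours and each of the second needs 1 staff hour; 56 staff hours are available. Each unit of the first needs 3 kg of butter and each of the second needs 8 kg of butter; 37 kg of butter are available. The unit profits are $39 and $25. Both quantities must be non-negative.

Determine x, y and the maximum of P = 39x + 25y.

x = 6, y = 2, maximum P = 284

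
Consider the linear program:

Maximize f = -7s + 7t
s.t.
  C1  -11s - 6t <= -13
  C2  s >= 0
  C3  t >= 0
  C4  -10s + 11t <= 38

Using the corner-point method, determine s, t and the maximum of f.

Vertices and f = -7s + 7t:
  (0, 13/6) → f = 91/6
  (13/11, 0) → f = -91/11
  (0, 38/11) → f = 266/11
The feasible region is unbounded (it extends along (11, 10), (1, 0)), but f strictly decreases along every unbounded feasible direction, so there is no improving ray and the maximum is attained at a vertex.

At the optimal vertex, s = 0 and -10s + 11t = 38.
Solving simultaneously gives s = 0, t = 38/11.

s = 0, t = 38/11, maximum f = 266/11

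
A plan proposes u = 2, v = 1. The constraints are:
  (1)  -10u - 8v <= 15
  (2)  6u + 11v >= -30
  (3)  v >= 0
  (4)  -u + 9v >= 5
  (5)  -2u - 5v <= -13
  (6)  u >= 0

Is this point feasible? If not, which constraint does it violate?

not feasible — violates (5)

Constraint (5): -2u - 5v = -9, which is not ≤ -13. All other constraints are satisfied.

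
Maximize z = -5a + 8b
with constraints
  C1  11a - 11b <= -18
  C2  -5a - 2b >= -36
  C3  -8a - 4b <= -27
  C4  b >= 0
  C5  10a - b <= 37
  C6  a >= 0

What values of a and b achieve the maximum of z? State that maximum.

Feasible corners and z = -5a + 8b:
  (75/44, 147/44) → z = 801/44
  (425/99, 587/99) → z = 857/33
  (22/5, 7) → z = 34
  (0, 18) → z = 144
  (0, 27/4) → z = 54

The binding constraints are -5a - 2b = -36 and a = 0.
Solving simultaneously gives a = 0, b = 18.

a = 0, b = 18, maximum z = 144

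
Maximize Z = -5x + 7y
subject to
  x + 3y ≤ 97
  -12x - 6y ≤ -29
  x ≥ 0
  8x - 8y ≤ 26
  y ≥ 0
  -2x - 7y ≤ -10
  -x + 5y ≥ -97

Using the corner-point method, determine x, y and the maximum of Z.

Corner points and Z = -5x + 7y:
  (0, 97/3) → Z = 679/3
  (427/16, 375/16) → Z = 245/8
  (0, 29/6) → Z = 203/6
  (143/72, 31/36) → Z = -281/72
  (131/36, 7/18) → Z = -557/36

At the optimal vertex, x + 3y = 97 and x = 0.
Solving simultaneously gives x = 0, y = 97/3.

x = 0, y = 97/3, maximum Z = 679/3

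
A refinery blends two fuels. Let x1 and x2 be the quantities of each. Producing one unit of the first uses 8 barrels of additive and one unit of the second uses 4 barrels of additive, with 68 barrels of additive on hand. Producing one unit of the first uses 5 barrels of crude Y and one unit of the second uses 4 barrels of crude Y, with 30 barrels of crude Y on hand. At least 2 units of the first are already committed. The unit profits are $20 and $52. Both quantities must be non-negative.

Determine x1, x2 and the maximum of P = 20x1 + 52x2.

Extreme points and P = 20x1 + 52x2:
  (6, 0) → P = 120
  (2, 0) → P = 40
  (2, 5) → P = 300

The binding constraints are 5x1 + 4x2 = 30 and x1 = 2.
Solving simultaneously gives x1 = 2, x2 = 5.

x1 = 2, x2 = 5, maximum P = 300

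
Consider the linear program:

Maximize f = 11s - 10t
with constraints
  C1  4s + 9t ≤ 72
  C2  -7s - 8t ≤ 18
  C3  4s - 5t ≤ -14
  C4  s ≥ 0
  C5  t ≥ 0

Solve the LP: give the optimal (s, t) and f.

Vertices and f = 11s - 10t:
  (117/28, 43/7) → f = -433/28
  (0, 8) → f = -80
  (0, 14/5) → f = -28

The binding constraints are 4s + 9t = 72 and 4s - 5t = -14.
Solving simultaneously gives s = 117/28, t = 43/7.

s = 117/28, t = 43/7, maximum f = -433/28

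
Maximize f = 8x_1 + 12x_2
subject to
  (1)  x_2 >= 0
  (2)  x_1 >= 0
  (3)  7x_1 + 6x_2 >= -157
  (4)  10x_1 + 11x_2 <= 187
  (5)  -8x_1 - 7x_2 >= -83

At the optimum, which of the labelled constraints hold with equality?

(2) and (5)

Vertices and f = 8x_1 + 12x_2:
  (0, 0) → f = 0
  (83/8, 0) → f = 83
  (0, 83/7) → f = 996/7

The maximum is at (0, 83/7). Substituting into each constraint, equality holds for (2) and (5); the remaining constraints have slack.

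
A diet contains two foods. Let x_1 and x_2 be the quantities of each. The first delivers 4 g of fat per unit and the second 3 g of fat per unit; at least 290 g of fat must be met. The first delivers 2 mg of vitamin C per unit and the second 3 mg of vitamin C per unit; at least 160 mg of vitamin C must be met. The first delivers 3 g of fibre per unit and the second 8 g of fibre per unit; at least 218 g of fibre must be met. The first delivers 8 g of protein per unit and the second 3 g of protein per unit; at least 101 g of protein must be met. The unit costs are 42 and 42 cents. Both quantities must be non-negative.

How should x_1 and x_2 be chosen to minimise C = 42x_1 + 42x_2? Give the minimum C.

Vertices and C = 42x_1 + 42x_2:
  (0, 290/3) → C = 4060
  (80, 0) → C = 3360
  (65, 10) → C = 3150
The feasible region is unbounded (it extends along (0, 1), (1, 0)), but C strictly increases along every unbounded feasible direction, so there is no improving ray and the minimum is attained at a vertex.

At the optimal vertex, 4x_1 + 3x_2 = 290 and 2x_1 + 3x_2 = 160.
Solving simultaneously gives x_1 = 65, x_2 = 10.

x_1 = 65, x_2 = 10, minimum C = 3150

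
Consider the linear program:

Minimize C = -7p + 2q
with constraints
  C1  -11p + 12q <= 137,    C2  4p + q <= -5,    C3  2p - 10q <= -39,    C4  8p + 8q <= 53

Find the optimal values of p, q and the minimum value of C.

p = -89/42, q = 73/21, minimum C = 305/14

Corner points and C = -7p + 2q:
  (-197/59, 493/59) → C = 2365/59
  (-451/43, 155/86) → C = 3312/43
  (-89/42, 73/21) → C = 305/14

The optimum lies where 4p + q = -5 and 2p - 10q = -39.
Solving simultaneously gives p = -89/42, q = 73/21.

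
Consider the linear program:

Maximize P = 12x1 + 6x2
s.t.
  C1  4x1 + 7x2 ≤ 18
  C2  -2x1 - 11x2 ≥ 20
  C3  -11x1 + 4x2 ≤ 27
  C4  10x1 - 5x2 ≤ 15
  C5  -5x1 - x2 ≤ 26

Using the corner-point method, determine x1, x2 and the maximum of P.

x1 = 13/24, x2 = -23/12, maximum P = -5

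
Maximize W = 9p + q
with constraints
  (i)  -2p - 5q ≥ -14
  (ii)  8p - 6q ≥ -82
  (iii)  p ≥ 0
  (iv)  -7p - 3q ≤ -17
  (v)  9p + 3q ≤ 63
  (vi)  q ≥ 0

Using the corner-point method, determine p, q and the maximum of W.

p = 7, q = 0, maximum W = 63

The binding constraints are -2p - 5q = -14 and 9p + 3q = 63.
Solving simultaneously gives p = 7, q = 0.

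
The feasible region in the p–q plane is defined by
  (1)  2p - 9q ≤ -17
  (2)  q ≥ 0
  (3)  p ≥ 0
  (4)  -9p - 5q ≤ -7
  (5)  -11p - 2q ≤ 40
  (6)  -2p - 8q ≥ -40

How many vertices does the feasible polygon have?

3

The feasible vertices (each the meet of two boundaries and inside every other half-plane) are:
  (0, 17/9)
  (112/17, 57/17)
  (0, 5)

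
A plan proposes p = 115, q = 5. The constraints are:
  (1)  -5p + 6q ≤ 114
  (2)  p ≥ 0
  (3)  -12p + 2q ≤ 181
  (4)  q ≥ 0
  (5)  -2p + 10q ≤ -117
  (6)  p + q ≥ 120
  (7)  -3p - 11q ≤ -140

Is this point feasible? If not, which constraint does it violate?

feasible

(1): -545 ≤ 114 ✓
(2): 115 ≥ 0 ✓
(3): -1370 ≤ 181 ✓
(4): 5 ≥ 0 ✓
(5): -180 ≤ -117 ✓
(6): 120 ≥ 120 ✓
(7): -400 ≤ -140 ✓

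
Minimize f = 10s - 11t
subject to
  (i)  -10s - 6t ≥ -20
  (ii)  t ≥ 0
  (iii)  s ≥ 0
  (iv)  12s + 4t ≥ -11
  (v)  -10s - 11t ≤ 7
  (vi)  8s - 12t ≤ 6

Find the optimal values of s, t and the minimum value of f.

Extreme points and f = 10s - 11t:
  (0, 10/3) → f = -110/3
  (23/14, 25/42) → f = 415/42
  (0, 0) → f = 0
  (3/4, 0) → f = 15/2

s = 0, t = 10/3, minimum f = -110/3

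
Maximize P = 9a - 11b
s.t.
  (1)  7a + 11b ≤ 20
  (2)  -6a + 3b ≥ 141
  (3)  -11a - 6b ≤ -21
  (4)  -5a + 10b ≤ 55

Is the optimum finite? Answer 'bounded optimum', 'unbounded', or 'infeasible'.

infeasible

The boundaries 7a + 11b = 20 and -11a - 6b = -21 meet at (111/79, 73/79), but that point violates -6a + 3b ≥ 141. Every candidate vertex is excluded by some other constraint, so the feasible region is empty.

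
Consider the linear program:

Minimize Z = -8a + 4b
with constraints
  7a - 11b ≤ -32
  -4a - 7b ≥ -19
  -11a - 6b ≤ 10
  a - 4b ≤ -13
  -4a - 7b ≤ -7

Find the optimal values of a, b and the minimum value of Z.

a = -15/23, b = 71/23, minimum Z = 404/23

Corner points and Z = -8a + 4b:
  (-184/53, 249/53) → Z = 2468/53
  (-15/23, 71/23) → Z = 404/23
  (-59/25, 133/50) → Z = 738/25

At the optimal vertex, -4a - 7b = -19 and a - 4b = -13.
Solving simultaneously gives a = -15/23, b = 71/23.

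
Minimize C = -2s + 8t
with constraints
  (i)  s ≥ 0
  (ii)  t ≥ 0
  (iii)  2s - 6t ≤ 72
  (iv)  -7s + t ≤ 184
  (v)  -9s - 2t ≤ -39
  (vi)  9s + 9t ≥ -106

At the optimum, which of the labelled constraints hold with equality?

Corner points and C = -2s + 8t:
  (0, 184) → C = 1472
  (0, 39/2) → C = 156
  (36, 0) → C = -72
  (13/3, 0) → C = -26/3
The feasible region is unbounded (it extends along (3, 1), (1, 7)), but C strictly increases along every unbounded feasible direction, so there is no improving ray and the minimum is attained at a vertex.

The minimum is at (36, 0). Substituting into each constraint, equality holds for (ii) and (iii); the remaining constraints have slack.

(ii) and (iii)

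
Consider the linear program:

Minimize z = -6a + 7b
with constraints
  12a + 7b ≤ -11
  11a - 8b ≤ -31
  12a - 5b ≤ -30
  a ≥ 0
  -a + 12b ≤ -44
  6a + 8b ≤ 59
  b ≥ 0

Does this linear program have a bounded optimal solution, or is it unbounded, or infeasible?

infeasible

The boundaries 6a + 8b = 59 and b = 0 meet at (59/6, 0), but that point violates 12a + 7b ≤ -11. Every candidate vertex is excluded by some other constraint, so the feasible region is empty.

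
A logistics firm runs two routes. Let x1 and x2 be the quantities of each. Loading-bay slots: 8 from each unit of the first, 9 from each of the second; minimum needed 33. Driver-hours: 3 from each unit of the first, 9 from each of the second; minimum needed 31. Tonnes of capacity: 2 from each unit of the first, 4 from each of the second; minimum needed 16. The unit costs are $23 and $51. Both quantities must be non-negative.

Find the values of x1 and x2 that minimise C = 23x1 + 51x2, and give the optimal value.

The feasible region is unbounded (it extends along (0, 1), (1, 0)), but C strictly increases along every unbounded feasible direction, so there is no improving ray and the minimum is attained at a vertex.

The optimum lies where 3x1 + 9x2 = 31 and 2x1 + 4x2 = 16.
Solving simultaneously gives x1 = 10/3, x2 = 7/3.

x1 = 10/3, x2 = 7/3, minimum C = 587/3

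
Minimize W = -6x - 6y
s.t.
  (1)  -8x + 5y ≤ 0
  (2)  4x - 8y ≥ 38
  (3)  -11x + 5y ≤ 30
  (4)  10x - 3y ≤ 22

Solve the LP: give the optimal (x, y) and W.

x = 31/34, y = -73/17, minimum W = 345/17

Vertices and W = -6x - 6y:
  (-95/22, -76/11) → W = 741/11
  (-10, -16) → W = 156
  (31/34, -73/17) → W = 345/17
The feasible region is unbounded (it extends along (-3, -10), (-5, -11)), but W strictly increases along every unbounded feasible direction, so there is no improving ray and the minimum is attained at a vertex.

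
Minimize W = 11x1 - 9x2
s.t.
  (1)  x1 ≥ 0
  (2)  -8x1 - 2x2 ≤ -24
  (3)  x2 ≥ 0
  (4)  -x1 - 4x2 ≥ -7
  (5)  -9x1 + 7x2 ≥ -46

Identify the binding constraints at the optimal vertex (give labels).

(2) and (4)

Vertices and W = 11x1 - 9x2:
  (3, 0) → W = 33
  (41/15, 16/15) → W = 307/15
  (46/9, 0) → W = 506/9
  (233/43, 17/43) → W = 2410/43

The minimum is at (41/15, 16/15). Substituting into each constraint, equality holds for (2) and (4); the remaining constraints have slack.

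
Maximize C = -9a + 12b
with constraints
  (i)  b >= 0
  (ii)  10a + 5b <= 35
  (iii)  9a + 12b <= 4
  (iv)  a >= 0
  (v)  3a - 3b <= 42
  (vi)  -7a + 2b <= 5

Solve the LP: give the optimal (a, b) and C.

Extreme points and C = -9a + 12b:
  (4/9, 0) → C = -4
  (0, 0) → C = 0
  (0, 1/3) → C = 4

a = 0, b = 1/3, maximum C = 4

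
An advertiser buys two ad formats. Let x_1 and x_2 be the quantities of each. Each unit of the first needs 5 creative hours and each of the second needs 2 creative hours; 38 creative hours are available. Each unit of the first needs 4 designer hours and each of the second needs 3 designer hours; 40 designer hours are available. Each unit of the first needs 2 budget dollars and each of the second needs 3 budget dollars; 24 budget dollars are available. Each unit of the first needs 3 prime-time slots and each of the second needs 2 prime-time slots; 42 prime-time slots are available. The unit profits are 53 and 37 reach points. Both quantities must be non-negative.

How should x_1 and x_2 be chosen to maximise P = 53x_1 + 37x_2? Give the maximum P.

x_1 = 6, x_2 = 4, maximum P = 466

The optimum lies where 5x_1 + 2x_2 = 38 and 2x_1 + 3x_2 = 24.
Solving simultaneously gives x_1 = 6, x_2 = 4.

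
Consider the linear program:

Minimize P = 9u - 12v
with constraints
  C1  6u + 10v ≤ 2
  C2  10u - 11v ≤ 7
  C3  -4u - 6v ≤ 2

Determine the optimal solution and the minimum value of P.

u = -8, v = 5, minimum P = -132

Corner points and P = 9u - 12v:
  (46/83, -11/83) → P = 546/83
  (-8, 5) → P = -132
  (5/26, -6/13) → P = 189/26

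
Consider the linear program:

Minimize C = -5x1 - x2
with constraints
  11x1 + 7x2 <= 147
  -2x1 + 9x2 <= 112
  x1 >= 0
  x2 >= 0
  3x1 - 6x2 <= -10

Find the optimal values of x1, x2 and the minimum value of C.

Extreme points and C = -5x1 - x2:
  (539/113, 1526/113) → C = -4221/113
  (28/3, 19/3) → C = -53
  (0, 112/9) → C = -112/9
  (0, 5/3) → C = -5/3

x1 = 28/3, x2 = 19/3, minimum C = -53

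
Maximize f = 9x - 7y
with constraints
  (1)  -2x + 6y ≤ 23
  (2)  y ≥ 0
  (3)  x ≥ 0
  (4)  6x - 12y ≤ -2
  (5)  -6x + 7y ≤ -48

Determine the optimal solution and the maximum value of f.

Feasible corners and f = 9x - 7y:
  (22, 67/6) → f = 719/6
  (449/22, 117/11) → f = 2403/22
  (59/3, 10) → f = 107

x = 22, y = 67/6, maximum f = 719/6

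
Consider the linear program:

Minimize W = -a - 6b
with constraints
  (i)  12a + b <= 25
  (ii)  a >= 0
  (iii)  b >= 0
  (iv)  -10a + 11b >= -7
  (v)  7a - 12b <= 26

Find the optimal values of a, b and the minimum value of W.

a = 0, b = 25, minimum W = -150

Feasible corners and W = -a - 6b:
  (0, 25) → W = -150
  (141/71, 83/71) → W = -9
  (0, 0) → W = 0
  (7/10, 0) → W = -7/10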